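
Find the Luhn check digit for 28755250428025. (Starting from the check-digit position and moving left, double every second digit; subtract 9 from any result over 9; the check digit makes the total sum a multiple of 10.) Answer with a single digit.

0

Partial digits right→left: 5 2 0 8 2 4 0 5 2 5 5 7 8 2
Double every second digit counting from the check-digit position (so the 1st, 3rd, 5th, ... of the partial from the right).
  doubled (with −9 where >9): 1 0 4 0 4 1 7 → sum 17
  kept as-is: 2 8 4 5 5 7 2 → sum 33
Total = 17 + 33 = 50.
Check digit = (10 − (50 mod 10)) mod 10 = 0.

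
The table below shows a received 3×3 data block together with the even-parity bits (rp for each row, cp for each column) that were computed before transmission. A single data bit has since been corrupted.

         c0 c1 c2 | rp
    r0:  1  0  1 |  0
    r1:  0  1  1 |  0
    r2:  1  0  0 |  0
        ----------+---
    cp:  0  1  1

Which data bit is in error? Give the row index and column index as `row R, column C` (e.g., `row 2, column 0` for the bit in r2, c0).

row 2, column 2

Recompute each row's even parity and compare to rp:
  r0: data parity 0, sent rp 0 → ok
  r1: data parity 0, sent rp 0 → ok
  r2: data parity 1, sent rp 0 → mismatch
Recompute each column's even parity and compare to cp:
  c0: data parity 0, sent cp 0 → ok
  c1: data parity 1, sent cp 1 → ok
  c2: data parity 0, sent cp 1 → mismatch
Exactly one row (r2) and one column (c2) fail → the flipped bit is at their intersection.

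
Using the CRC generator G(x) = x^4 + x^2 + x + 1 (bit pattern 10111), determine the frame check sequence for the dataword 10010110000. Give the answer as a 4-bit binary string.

0000

Append 4 zeros: 100101100000000. Divide by 10111 (XOR where the leading bit is 1):
  pos 0: 10010 XOR 10111 = 00101
  pos 2: 10111 XOR 10111 = 00000
Remainder (last 4 bits) = 0000. This is the CRC / FCS.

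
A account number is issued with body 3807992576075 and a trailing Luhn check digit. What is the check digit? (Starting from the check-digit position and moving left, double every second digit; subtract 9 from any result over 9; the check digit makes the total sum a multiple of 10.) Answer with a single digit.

3

Partial digits right→left: 5 7 0 6 7 5 2 9 9 7 0 8 3
Double every second digit counting from the check-digit position (so the 1st, 3rd, 5th, ... of the partial from the right).
  doubled (with −9 where >9): 1 0 5 4 9 0 6 → sum 25
  kept as-is: 7 6 5 9 7 8 → sum 42
Total = 25 + 42 = 67.
Check digit = (10 − (67 mod 10)) mod 10 = 3.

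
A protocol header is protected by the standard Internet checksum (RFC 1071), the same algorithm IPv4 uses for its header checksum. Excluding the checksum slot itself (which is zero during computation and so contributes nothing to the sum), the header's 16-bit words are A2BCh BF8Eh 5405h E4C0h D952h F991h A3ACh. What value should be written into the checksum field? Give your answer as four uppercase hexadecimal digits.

EE5C

One's-complement addition (fold any carry out of bit 15 back into bit 0):
  0xA2BC + 0xBF8E = 0x1624A → wrap carry → 0x624B
  0x624B + 0x5405 = 0x0B650
  0xB650 + 0xE4C0 = 0x19B10 → wrap carry → 0x9B11
  0x9B11 + 0xD952 = 0x17463 → wrap carry → 0x7464
  0x7464 + 0xF991 = 0x16DF5 → wrap carry → 0x6DF6
  0x6DF6 + 0xA3AC = 0x111A2 → wrap carry → 0x11A3
One's-complement sum = 0x11A3.
Checksum = ~0x11A3 & 0xFFFF = 0xEE5C.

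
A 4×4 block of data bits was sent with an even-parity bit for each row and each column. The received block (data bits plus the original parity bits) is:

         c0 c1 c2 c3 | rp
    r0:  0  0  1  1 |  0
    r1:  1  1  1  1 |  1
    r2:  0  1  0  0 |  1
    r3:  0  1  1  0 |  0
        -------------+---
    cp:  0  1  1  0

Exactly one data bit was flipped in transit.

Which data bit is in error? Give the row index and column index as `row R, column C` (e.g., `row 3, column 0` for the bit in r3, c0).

Recompute each row's even parity and compare to rp:
  r0: data parity 0, sent rp 0 → ok
  r1: data parity 0, sent rp 1 → mismatch
  r2: data parity 1, sent rp 1 → ok
  r3: data parity 0, sent rp 0 → ok
Recompute each column's even parity and compare to cp:
  c0: data parity 1, sent cp 0 → mismatch
  c1: data parity 1, sent cp 1 → ok
  c2: data parity 1, sent cp 1 → ok
  c3: data parity 0, sent cp 0 → ok
Exactly one row (r1) and one column (c0) fail → the flipped bit is at their intersection.

row 1, column 0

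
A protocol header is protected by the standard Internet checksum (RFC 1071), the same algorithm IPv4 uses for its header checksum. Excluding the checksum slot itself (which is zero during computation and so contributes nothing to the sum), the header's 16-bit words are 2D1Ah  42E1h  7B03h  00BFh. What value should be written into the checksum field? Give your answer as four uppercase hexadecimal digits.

1442

One's-complement addition (fold any carry out of bit 15 back into bit 0):
  0x2D1A + 0x42E1 = 0x06FFB
  0x6FFB + 0x7B03 = 0x0EAFE
  0xEAFE + 0x00BF = 0x0EBBD
One's-complement sum = 0xEBBD.
Checksum = ~0xEBBD & 0xFFFF = 0x1442.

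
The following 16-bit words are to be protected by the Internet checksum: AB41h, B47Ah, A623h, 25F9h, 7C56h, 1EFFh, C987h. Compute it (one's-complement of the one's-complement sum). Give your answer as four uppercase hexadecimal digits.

6F49

One's-complement addition (fold any carry out of bit 15 back into bit 0):
  0xAB41 + 0xB47A = 0x15FBB → wrap carry → 0x5FBC
  0x5FBC + 0xA623 = 0x105DF → wrap carry → 0x05E0
  0x05E0 + 0x25F9 = 0x02BD9
  0x2BD9 + 0x7C56 = 0x0A82F
  0xA82F + 0x1EFF = 0x0C72E
  0xC72E + 0xC987 = 0x190B5 → wrap carry → 0x90B6
One's-complement sum = 0x90B6.
Checksum = ~0x90B6 & 0xFFFF = 0x6F49.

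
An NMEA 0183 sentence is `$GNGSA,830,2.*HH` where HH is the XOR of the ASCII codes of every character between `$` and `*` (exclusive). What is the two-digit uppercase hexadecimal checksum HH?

7B

XOR the ASCII codes of the payload characters:
  'G' = 0x47 → acc = 0x47
  'N' = 0x4E → acc = 0x09
  'G' = 0x47 → acc = 0x4E
  'S' = 0x53 → acc = 0x1D
  'A' = 0x41 → acc = 0x5C
  ',' = 0x2C → acc = 0x70
  '8' = 0x38 → acc = 0x48
  '3' = 0x33 → acc = 0x7B
  '0' = 0x30 → acc = 0x4B
  ',' = 0x2C → acc = 0x67
  '2' = 0x32 → acc = 0x55
  '.' = 0x2E → acc = 0x7B
Checksum = 0x7B.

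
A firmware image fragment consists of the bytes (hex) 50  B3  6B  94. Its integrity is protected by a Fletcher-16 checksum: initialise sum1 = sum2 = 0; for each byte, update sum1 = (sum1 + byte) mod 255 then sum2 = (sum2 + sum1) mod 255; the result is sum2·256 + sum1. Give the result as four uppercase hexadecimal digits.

Running sums (mod 255):
  after byte 0 (50): sum1=80, sum2=80
  after byte 1 (B3): sum1=4, sum2=84
  after byte 2 (6B): sum1=111, sum2=195
  after byte 3 (94): sum1=4, sum2=199
Checksum = sum2·256 + sum1 = 199·256 + 4 = 50948 = 0xC704.

C704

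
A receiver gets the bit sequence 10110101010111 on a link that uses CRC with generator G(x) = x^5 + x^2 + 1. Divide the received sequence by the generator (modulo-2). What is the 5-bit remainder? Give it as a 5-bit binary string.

11010

Modulo-2 division of 10110101010111 by 100101:
  pos 0: 101101 XOR 100101 = 001000
  pos 2: 100001 XOR 100101 = 000100
  pos 5: 100010 XOR 100101 = 000111
  pos 8: 111111 XOR 100101 = 011010
Remainder = 11010 (nonzero — an error is detected).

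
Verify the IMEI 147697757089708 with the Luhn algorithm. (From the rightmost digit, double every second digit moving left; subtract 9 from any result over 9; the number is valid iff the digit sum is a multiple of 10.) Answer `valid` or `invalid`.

From the right, keep odd positions and double even positions (subtract 9 from any doubled value over 9):
  doubled (positions 2,4,...): 0 9 0 1 5 3 8 → sum 26
  kept (positions 1,3,...): 8 7 8 7 7 9 7 1 → sum 54
Total = 80.
80 mod 10 = 0, so the number is valid.

valid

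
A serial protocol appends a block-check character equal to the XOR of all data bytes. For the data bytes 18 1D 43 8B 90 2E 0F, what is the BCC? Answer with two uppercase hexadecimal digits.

XOR the bytes together:
  start with 0x18
  0x18 ⊕ 0x1D = 0x05
  0x05 ⊕ 0x43 = 0x46
  0x46 ⊕ 0x8B = 0xCD
  0xCD ⊕ 0x90 = 0x5D
  0x5D ⊕ 0x2E = 0x73
  0x73 ⊕ 0x0F = 0x7C

7C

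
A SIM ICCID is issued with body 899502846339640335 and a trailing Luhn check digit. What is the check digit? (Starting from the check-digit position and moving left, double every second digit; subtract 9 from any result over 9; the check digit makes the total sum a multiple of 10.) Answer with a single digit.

5

Partial digits right→left: 5 3 3 0 4 6 9 3 3 6 4 8 2 0 5 9 9 8
Double every second digit counting from the check-digit position (so the 1st, 3rd, 5th, ... of the partial from the right).
  doubled (with −9 where >9): 1 6 8 9 6 8 4 1 9 → sum 52
  kept as-is: 3 0 6 3 6 8 0 9 8 → sum 43
Total = 52 + 43 = 95.
Check digit = (10 − (95 mod 10)) mod 10 = 5.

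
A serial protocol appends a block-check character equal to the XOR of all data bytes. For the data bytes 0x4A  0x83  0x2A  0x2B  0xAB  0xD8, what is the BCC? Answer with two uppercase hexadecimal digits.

XOR the bytes together:
  start with 0x4A
  0x4A ⊕ 0x83 = 0xC9
  0xC9 ⊕ 0x2A = 0xE3
  0xE3 ⊕ 0x2B = 0xC8
  0xC8 ⊕ 0xAB = 0x63
  0x63 ⊕ 0xD8 = 0xBB

BB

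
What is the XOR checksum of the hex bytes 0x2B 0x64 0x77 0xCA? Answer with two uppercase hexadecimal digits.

F2

XOR the bytes together:
  start with 0x2B
  0x2B ⊕ 0x64 = 0x4F
  0x4F ⊕ 0x77 = 0x38
  0x38 ⊕ 0xCA = 0xF2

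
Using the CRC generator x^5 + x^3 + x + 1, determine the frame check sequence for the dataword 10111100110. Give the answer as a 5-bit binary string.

01011

Append 5 zeros: 1011110011000000. Divide by 101011 (XOR where the leading bit is 1):
  pos 0: 101111 XOR 101011 = 000100
  pos 3: 100001 XOR 101011 = 001010
  pos 5: 101010 XOR 101011 = 000001
  pos 10: 100000 XOR 101011 = 001011
Remainder (last 5 bits) = 01011. This is the CRC / FCS.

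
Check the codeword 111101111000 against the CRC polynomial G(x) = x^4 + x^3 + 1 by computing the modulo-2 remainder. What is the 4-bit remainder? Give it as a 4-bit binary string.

1001

Modulo-2 division of 111101111000 by 11001:
  pos 0: 11110 XOR 11001 = 00111
  pos 2: 11111 XOR 11001 = 00110
  pos 4: 11011 XOR 11001 = 00010
  pos 7: 10000 XOR 11001 = 01001
Remainder = 1001 (nonzero — an error is detected).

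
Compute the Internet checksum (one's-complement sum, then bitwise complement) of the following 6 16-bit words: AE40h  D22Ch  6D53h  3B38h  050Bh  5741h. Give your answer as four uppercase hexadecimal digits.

7ABA

One's-complement addition (fold any carry out of bit 15 back into bit 0):
  0xAE40 + 0xD22C = 0x1806C → wrap carry → 0x806D
  0x806D + 0x6D53 = 0x0EDC0
  0xEDC0 + 0x3B38 = 0x128F8 → wrap carry → 0x28F9
  0x28F9 + 0x050B = 0x02E04
  0x2E04 + 0x5741 = 0x08545
One's-complement sum = 0x8545.
Checksum = ~0x8545 & 0xFFFF = 0x7ABA.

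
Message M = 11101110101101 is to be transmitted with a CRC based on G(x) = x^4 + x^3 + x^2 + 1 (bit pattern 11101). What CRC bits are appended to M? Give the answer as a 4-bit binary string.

Append 4 zeros: 111011101011010000. Divide by 11101 (XOR where the leading bit is 1):
  pos 0: 11101 XOR 11101 = 00000
  pos 5: 11010 XOR 11101 = 00111
  pos 7: 11111 XOR 11101 = 00010
  pos 10: 10010 XOR 11101 = 01111
  pos 11: 11110 XOR 11101 = 00011
Remainder (last 4 bits) = 1100. This is the CRC / FCS.

1100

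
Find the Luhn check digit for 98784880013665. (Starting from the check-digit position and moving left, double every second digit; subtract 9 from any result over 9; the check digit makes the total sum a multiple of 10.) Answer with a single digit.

Partial digits right→left: 5 6 6 3 1 0 0 8 8 4 8 7 8 9
Double every second digit counting from the check-digit position (so the 1st, 3rd, 5th, ... of the partial from the right).
  doubled (with −9 where >9): 1 3 2 0 7 7 7 → sum 27
  kept as-is: 6 3 0 8 4 7 9 → sum 37
Total = 27 + 37 = 64.
Check digit = (10 − (64 mod 10)) mod 10 = 6.

6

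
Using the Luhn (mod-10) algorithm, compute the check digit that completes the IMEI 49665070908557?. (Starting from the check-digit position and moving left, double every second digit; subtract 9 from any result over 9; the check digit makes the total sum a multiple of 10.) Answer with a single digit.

Partial digits right→left: 7 5 5 8 0 9 0 7 0 5 6 6 9 4
Double every second digit counting from the check-digit position (so the 1st, 3rd, 5th, ... of the partial from the right).
  doubled (with −9 where >9): 5 1 0 0 0 3 9 → sum 18
  kept as-is: 5 8 9 7 5 6 4 → sum 44
Total = 18 + 44 = 62.
Check digit = (10 − (62 mod 10)) mod 10 = 8.

8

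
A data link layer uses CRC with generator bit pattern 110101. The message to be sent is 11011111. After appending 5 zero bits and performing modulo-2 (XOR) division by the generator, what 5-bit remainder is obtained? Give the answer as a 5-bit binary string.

11100

Append 5 zeros: 1101111100000. Divide by 110101 (XOR where the leading bit is 1):
  pos 0: 110111 XOR 110101 = 000010
  pos 4: 101100 XOR 110101 = 011001
  pos 5: 110010 XOR 110101 = 000111
Remainder (last 5 bits) = 11100. This is the CRC / FCS.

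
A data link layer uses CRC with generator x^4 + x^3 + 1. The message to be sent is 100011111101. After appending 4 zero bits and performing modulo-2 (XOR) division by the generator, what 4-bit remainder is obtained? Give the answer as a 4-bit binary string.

1100

Append 4 zeros: 1000111111010000. Divide by 11001 (XOR where the leading bit is 1):
  pos 0: 10001 XOR 11001 = 01000
  pos 1: 10001 XOR 11001 = 01000
  pos 2: 10001 XOR 11001 = 01000
  pos 3: 10001 XOR 11001 = 01000
  pos 4: 10001 XOR 11001 = 01000
  pos 5: 10001 XOR 11001 = 01000
  pos 6: 10000 XOR 11001 = 01001
  pos 7: 10011 XOR 11001 = 01010
  pos 8: 10100 XOR 11001 = 01101
  pos 9: 11010 XOR 11001 = 00011
Remainder (last 4 bits) = 1100. This is the CRC / FCS.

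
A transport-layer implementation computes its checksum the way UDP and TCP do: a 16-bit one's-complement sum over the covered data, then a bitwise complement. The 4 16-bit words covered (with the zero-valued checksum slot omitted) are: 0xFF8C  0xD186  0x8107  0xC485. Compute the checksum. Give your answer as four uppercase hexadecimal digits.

E95E

One's-complement addition (fold any carry out of bit 15 back into bit 0):
  0xFF8C + 0xD186 = 0x1D112 → wrap carry → 0xD113
  0xD113 + 0x8107 = 0x1521A → wrap carry → 0x521B
  0x521B + 0xC485 = 0x116A0 → wrap carry → 0x16A1
One's-complement sum = 0x16A1.
Checksum = ~0x16A1 & 0xFFFF = 0xE95E.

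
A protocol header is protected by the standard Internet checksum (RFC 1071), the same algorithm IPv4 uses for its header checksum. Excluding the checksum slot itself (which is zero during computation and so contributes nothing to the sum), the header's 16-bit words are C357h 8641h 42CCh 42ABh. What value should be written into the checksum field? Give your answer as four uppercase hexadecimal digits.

30EF

One's-complement addition (fold any carry out of bit 15 back into bit 0):
  0xC357 + 0x8641 = 0x14998 → wrap carry → 0x4999
  0x4999 + 0x42CC = 0x08C65
  0x8C65 + 0x42AB = 0x0CF10
One's-complement sum = 0xCF10.
Checksum = ~0xCF10 & 0xFFFF = 0x30EF.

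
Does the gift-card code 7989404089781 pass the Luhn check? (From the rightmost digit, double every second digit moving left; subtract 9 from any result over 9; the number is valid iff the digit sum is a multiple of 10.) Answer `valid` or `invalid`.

invalid

From the right, keep odd positions and double even positions (subtract 9 from any doubled value over 9):
  doubled (positions 2,4,...): 7 9 0 0 9 9 → sum 34
  kept (positions 1,3,...): 1 7 8 4 4 8 7 → sum 39
Total = 73.
73 mod 10 = 3, so the number is invalid.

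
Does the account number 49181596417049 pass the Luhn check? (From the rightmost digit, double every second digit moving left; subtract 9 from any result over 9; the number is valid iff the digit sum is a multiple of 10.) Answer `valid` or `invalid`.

From the right, keep odd positions and double even positions (subtract 9 from any doubled value over 9):
  doubled (positions 2,4,...): 8 5 8 9 2 2 8 → sum 42
  kept (positions 1,3,...): 9 0 1 6 5 8 9 → sum 38
Total = 80.
80 mod 10 = 0, so the number is valid.

valid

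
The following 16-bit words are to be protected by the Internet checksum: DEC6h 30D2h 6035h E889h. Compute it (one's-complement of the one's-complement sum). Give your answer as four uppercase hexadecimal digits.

One's-complement addition (fold any carry out of bit 15 back into bit 0):
  0xDEC6 + 0x30D2 = 0x10F98 → wrap carry → 0x0F99
  0x0F99 + 0x6035 = 0x06FCE
  0x6FCE + 0xE889 = 0x15857 → wrap carry → 0x5858
One's-complement sum = 0x5858.
Checksum = ~0x5858 & 0xFFFF = 0xA7A7.

A7A7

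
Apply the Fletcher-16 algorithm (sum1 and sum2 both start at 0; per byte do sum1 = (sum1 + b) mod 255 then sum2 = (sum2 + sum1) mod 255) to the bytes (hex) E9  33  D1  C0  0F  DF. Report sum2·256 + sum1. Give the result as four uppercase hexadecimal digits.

Running sums (mod 255):
  after byte 0 (E9): sum1=233, sum2=233
  after byte 1 (33): sum1=29, sum2=7
  after byte 2 (D1): sum1=238, sum2=245
  after byte 3 (C0): sum1=175, sum2=165
  after byte 4 (0F): sum1=190, sum2=100
  after byte 5 (DF): sum1=158, sum2=3
Checksum = sum2·256 + sum1 = 3·256 + 158 = 926 = 0x039E.

039E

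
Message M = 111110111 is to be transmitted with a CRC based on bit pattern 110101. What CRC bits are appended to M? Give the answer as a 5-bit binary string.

00000

Append 5 zeros: 11111011100000. Divide by 110101 (XOR where the leading bit is 1):
  pos 0: 111110 XOR 110101 = 001011
  pos 2: 101111 XOR 110101 = 011010
  pos 3: 110101 XOR 110101 = 000000
Remainder (last 5 bits) = 00000. This is the CRC / FCS.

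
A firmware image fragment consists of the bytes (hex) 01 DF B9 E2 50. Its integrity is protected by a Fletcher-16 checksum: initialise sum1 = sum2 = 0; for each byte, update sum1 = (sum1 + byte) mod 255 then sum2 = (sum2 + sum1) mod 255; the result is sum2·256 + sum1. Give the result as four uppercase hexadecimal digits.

C7CD

Running sums (mod 255):
  after byte 0 (01): sum1=1, sum2=1
  after byte 1 (DF): sum1=224, sum2=225
  after byte 2 (B9): sum1=154, sum2=124
  after byte 3 (E2): sum1=125, sum2=249
  after byte 4 (50): sum1=205, sum2=199
Checksum = sum2·256 + sum1 = 199·256 + 205 = 51149 = 0xC7CD.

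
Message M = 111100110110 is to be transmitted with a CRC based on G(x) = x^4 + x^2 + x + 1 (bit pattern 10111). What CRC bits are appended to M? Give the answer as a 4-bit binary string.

Append 4 zeros: 1111001101100000. Divide by 10111 (XOR where the leading bit is 1):
  pos 0: 11110 XOR 10111 = 01001
  pos 1: 10010 XOR 10111 = 00101
  pos 3: 10111 XOR 10111 = 00000
  pos 9: 11000 XOR 10111 = 01111
  pos 10: 11110 XOR 10111 = 01001
  pos 11: 10010 XOR 10111 = 00101
Remainder (last 4 bits) = 0101. This is the CRC / FCS.

0101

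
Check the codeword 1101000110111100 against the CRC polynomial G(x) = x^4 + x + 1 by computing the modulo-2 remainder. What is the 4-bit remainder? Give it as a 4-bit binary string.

0000

Modulo-2 division of 1101000110111100 by 10011:
  pos 0: 11010 XOR 10011 = 01001
  pos 1: 10010 XOR 10011 = 00001
  pos 5: 10110 XOR 10011 = 00101
  pos 7: 10111 XOR 10011 = 00100
  pos 9: 10011 XOR 10011 = 00000
Remainder = 0000 (zero — the frame passes the CRC check).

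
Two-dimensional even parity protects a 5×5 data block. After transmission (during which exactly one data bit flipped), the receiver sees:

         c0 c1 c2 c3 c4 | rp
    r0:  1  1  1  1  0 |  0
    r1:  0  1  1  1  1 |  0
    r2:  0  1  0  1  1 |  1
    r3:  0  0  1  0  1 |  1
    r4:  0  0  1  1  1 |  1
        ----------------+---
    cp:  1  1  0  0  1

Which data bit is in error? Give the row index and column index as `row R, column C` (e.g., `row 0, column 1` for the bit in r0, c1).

Recompute each row's even parity and compare to rp:
  r0: data parity 0, sent rp 0 → ok
  r1: data parity 0, sent rp 0 → ok
  r2: data parity 1, sent rp 1 → ok
  r3: data parity 0, sent rp 1 → mismatch
  r4: data parity 1, sent rp 1 → ok
Recompute each column's even parity and compare to cp:
  c0: data parity 1, sent cp 1 → ok
  c1: data parity 1, sent cp 1 → ok
  c2: data parity 0, sent cp 0 → ok
  c3: data parity 0, sent cp 0 → ok
  c4: data parity 0, sent cp 1 → mismatch
Exactly one row (r3) and one column (c4) fail → the flipped bit is at their intersection.

row 3, column 4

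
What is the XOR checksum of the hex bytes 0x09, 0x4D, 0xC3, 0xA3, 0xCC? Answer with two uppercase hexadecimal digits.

E8

XOR the bytes together:
  start with 0x09
  0x09 ⊕ 0x4D = 0x44
  0x44 ⊕ 0xC3 = 0x87
  0x87 ⊕ 0xA3 = 0x24
  0x24 ⊕ 0xCC = 0xE8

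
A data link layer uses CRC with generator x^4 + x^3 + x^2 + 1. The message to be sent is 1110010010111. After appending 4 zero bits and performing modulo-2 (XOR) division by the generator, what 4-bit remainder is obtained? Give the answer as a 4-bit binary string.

1100

Append 4 zeros: 11100100101110000. Divide by 11101 (XOR where the leading bit is 1):
  pos 0: 11100 XOR 11101 = 00001
  pos 4: 11001 XOR 11101 = 00100
  pos 6: 10001 XOR 11101 = 01100
  pos 7: 11001 XOR 11101 = 00100
  pos 9: 10010 XOR 11101 = 01111
  pos 10: 11110 XOR 11101 = 00011
Remainder (last 4 bits) = 1100. This is the CRC / FCS.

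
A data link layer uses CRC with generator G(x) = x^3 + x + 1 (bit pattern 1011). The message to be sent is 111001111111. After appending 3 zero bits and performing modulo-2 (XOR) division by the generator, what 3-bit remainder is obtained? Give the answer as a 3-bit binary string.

Append 3 zeros: 111001111111000. Divide by 1011 (XOR where the leading bit is 1):
  pos 0: 1110 XOR 1011 = 0101
  pos 1: 1010 XOR 1011 = 0001
  pos 4: 1111 XOR 1011 = 0100
  pos 5: 1001 XOR 1011 = 0010
  pos 7: 1011 XOR 1011 = 0000
  pos 11: 1000 XOR 1011 = 0011
Remainder (last 3 bits) = 011. This is the CRC / FCS.

011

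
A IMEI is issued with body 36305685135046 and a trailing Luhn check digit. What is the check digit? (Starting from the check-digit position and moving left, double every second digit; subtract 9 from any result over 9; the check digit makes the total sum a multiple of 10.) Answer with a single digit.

Partial digits right→left: 6 4 0 5 3 1 5 8 6 5 0 3 6 3
Double every second digit counting from the check-digit position (so the 1st, 3rd, 5th, ... of the partial from the right).
  doubled (with −9 where >9): 3 0 6 1 3 0 3 → sum 16
  kept as-is: 4 5 1 8 5 3 3 → sum 29
Total = 16 + 29 = 45.
Check digit = (10 − (45 mod 10)) mod 10 = 5.

5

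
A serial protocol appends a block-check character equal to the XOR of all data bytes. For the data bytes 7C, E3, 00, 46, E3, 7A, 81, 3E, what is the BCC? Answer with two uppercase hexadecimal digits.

FF

XOR the bytes together:
  start with 0x7C
  0x7C ⊕ 0xE3 = 0x9F
  0x9F ⊕ 0x00 = 0x9F
  0x9F ⊕ 0x46 = 0xD9
  0xD9 ⊕ 0xE3 = 0x3A
  0x3A ⊕ 0x7A = 0x40
  0x40 ⊕ 0x81 = 0xC1
  0xC1 ⊕ 0x3E = 0xFF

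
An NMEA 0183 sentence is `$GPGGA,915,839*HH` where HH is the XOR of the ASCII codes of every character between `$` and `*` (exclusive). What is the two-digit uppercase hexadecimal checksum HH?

59

XOR the ASCII codes of the payload characters:
  'G' = 0x47 → acc = 0x47
  'P' = 0x50 → acc = 0x17
  'G' = 0x47 → acc = 0x50
  'G' = 0x47 → acc = 0x17
  'A' = 0x41 → acc = 0x56
  ',' = 0x2C → acc = 0x7A
  '9' = 0x39 → acc = 0x43
  '1' = 0x31 → acc = 0x72
  '5' = 0x35 → acc = 0x47
  ',' = 0x2C → acc = 0x6B
  '8' = 0x38 → acc = 0x53
  '3' = 0x33 → acc = 0x60
  '9' = 0x39 → acc = 0x59
Checksum = 0x59.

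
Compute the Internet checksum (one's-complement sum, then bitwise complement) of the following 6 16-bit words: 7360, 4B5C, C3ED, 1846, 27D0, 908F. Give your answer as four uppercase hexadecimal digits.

ACAF

One's-complement addition (fold any carry out of bit 15 back into bit 0):
  0x7360 + 0x4B5C = 0x0BEBC
  0xBEBC + 0xC3ED = 0x182A9 → wrap carry → 0x82AA
  0x82AA + 0x1846 = 0x09AF0
  0x9AF0 + 0x27D0 = 0x0C2C0
  0xC2C0 + 0x908F = 0x1534F → wrap carry → 0x5350
One's-complement sum = 0x5350.
Checksum = ~0x5350 & 0xFFFF = 0xACAF.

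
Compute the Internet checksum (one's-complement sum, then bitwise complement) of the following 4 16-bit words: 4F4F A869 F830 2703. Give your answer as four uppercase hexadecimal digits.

One's-complement addition (fold any carry out of bit 15 back into bit 0):
  0x4F4F + 0xA869 = 0x0F7B8
  0xF7B8 + 0xF830 = 0x1EFE8 → wrap carry → 0xEFE9
  0xEFE9 + 0x2703 = 0x116EC → wrap carry → 0x16ED
One's-complement sum = 0x16ED.
Checksum = ~0x16ED & 0xFFFF = 0xE912.

E912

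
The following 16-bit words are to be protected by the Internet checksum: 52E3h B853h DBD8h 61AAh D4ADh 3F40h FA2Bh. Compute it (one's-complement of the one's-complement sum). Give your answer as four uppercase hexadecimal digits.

A92B

One's-complement addition (fold any carry out of bit 15 back into bit 0):
  0x52E3 + 0xB853 = 0x10B36 → wrap carry → 0x0B37
  0x0B37 + 0xDBD8 = 0x0E70F
  0xE70F + 0x61AA = 0x148B9 → wrap carry → 0x48BA
  0x48BA + 0xD4AD = 0x11D67 → wrap carry → 0x1D68
  0x1D68 + 0x3F40 = 0x05CA8
  0x5CA8 + 0xFA2B = 0x156D3 → wrap carry → 0x56D4
One's-complement sum = 0x56D4.
Checksum = ~0x56D4 & 0xFFFF = 0xA92B.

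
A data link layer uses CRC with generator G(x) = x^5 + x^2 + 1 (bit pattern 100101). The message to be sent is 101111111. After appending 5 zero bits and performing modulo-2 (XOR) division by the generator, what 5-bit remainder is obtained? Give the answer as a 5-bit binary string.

Append 5 zeros: 10111111100000. Divide by 100101 (XOR where the leading bit is 1):
  pos 0: 101111 XOR 100101 = 001010
  pos 2: 101011 XOR 100101 = 001110
  pos 4: 111010 XOR 100101 = 011111
  pos 5: 111110 XOR 100101 = 011011
  pos 6: 110110 XOR 100101 = 010011
  pos 7: 100110 XOR 100101 = 000011
Remainder (last 5 bits) = 00110. This is the CRC / FCS.

00110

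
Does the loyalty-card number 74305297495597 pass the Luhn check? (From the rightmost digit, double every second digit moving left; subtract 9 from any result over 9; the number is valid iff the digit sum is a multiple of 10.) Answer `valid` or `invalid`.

From the right, keep odd positions and double even positions (subtract 9 from any doubled value over 9):
  doubled (positions 2,4,...): 9 1 8 9 1 6 5 → sum 39
  kept (positions 1,3,...): 7 5 9 7 2 0 4 → sum 34
Total = 73.
73 mod 10 = 3, so the number is invalid.

invalid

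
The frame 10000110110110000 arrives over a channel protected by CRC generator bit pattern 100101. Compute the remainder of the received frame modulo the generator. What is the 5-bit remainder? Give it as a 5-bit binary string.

Modulo-2 division of 10000110110110000 by 100101:
  pos 0: 100001 XOR 100101 = 000100
  pos 3: 100101 XOR 100101 = 000000
  pos 9: 101100 XOR 100101 = 001001
  pos 11: 100100 XOR 100101 = 000001
Remainder = 00001 (nonzero — an error is detected).

00001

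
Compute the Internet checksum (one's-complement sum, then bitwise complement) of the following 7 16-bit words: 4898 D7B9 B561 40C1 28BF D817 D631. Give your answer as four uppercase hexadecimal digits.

1282

One's-complement addition (fold any carry out of bit 15 back into bit 0):
  0x4898 + 0xD7B9 = 0x12051 → wrap carry → 0x2052
  0x2052 + 0xB561 = 0x0D5B3
  0xD5B3 + 0x40C1 = 0x11674 → wrap carry → 0x1675
  0x1675 + 0x28BF = 0x03F34
  0x3F34 + 0xD817 = 0x1174B → wrap carry → 0x174C
  0x174C + 0xD631 = 0x0ED7D
One's-complement sum = 0xED7D.
Checksum = ~0xED7D & 0xFFFF = 0x1282.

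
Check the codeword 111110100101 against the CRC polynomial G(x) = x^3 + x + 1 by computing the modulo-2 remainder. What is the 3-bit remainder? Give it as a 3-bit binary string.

Modulo-2 division of 111110100101 by 1011:
  pos 0: 1111 XOR 1011 = 0100
  pos 1: 1001 XOR 1011 = 0010
  pos 3: 1001 XOR 1011 = 0010
  pos 5: 1000 XOR 1011 = 0011
  pos 7: 1110 XOR 1011 = 0101
  pos 8: 1011 XOR 1011 = 0000
Remainder = 000 (zero — the frame passes the CRC check).

000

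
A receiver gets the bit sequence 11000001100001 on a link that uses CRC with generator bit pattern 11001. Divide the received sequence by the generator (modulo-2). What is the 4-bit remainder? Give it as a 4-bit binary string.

0000

Modulo-2 division of 11000001100001 by 11001:
  pos 0: 11000 XOR 11001 = 00001
  pos 4: 10011 XOR 11001 = 01010
  pos 5: 10100 XOR 11001 = 01101
  pos 6: 11010 XOR 11001 = 00011
  pos 9: 11001 XOR 11001 = 00000
Remainder = 0000 (zero — the frame passes the CRC check).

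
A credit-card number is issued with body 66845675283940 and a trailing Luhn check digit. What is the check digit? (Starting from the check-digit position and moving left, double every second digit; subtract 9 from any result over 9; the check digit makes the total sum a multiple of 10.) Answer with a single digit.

Partial digits right→left: 0 4 9 3 8 2 5 7 6 5 4 8 6 6
Double every second digit counting from the check-digit position (so the 1st, 3rd, 5th, ... of the partial from the right).
  doubled (with −9 where >9): 0 9 7 1 3 8 3 → sum 31
  kept as-is: 4 3 2 7 5 8 6 → sum 35
Total = 31 + 35 = 66.
Check digit = (10 − (66 mod 10)) mod 10 = 4.

4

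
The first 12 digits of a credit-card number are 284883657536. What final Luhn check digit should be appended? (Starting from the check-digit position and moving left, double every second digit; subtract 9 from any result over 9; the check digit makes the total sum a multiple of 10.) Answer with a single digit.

Partial digits right→left: 6 3 5 7 5 6 3 8 8 4 8 2
Double every second digit counting from the check-digit position (so the 1st, 3rd, 5th, ... of the partial from the right).
  doubled (with −9 where >9): 3 1 1 6 7 7 → sum 25
  kept as-is: 3 7 6 8 4 2 → sum 30
Total = 25 + 30 = 55.
Check digit = (10 − (55 mod 10)) mod 10 = 5.

5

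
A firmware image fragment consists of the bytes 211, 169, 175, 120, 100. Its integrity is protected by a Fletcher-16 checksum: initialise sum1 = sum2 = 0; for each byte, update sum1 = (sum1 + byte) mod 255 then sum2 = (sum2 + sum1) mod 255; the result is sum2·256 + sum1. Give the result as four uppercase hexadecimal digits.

Running sums (mod 255):
  after byte 0 (211): sum1=211, sum2=211
  after byte 1 (169): sum1=125, sum2=81
  after byte 2 (175): sum1=45, sum2=126
  after byte 3 (120): sum1=165, sum2=36
  after byte 4 (100): sum1=10, sum2=46
Checksum = sum2·256 + sum1 = 46·256 + 10 = 11786 = 0x2E0A.

2E0A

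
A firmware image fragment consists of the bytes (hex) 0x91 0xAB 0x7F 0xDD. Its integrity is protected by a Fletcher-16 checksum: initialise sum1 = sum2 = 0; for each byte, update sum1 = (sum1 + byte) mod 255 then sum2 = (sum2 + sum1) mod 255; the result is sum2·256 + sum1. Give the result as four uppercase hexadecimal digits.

Running sums (mod 255):
  after byte 0 (0x91): sum1=145, sum2=145
  after byte 1 (0xAB): sum1=61, sum2=206
  after byte 2 (0x7F): sum1=188, sum2=139
  after byte 3 (0xDD): sum1=154, sum2=38
Checksum = sum2·256 + sum1 = 38·256 + 154 = 9882 = 0x269A.

269A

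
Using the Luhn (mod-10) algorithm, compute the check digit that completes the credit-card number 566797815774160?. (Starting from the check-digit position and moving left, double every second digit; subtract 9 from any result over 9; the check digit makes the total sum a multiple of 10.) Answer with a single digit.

Partial digits right→left: 0 6 1 4 7 7 5 1 8 7 9 7 6 6 5
Double every second digit counting from the check-digit position (so the 1st, 3rd, 5th, ... of the partial from the right).
  doubled (with −9 where >9): 0 2 5 1 7 9 3 1 → sum 28
  kept as-is: 6 4 7 1 7 7 6 → sum 38
Total = 28 + 38 = 66.
Check digit = (10 − (66 mod 10)) mod 10 = 4.

4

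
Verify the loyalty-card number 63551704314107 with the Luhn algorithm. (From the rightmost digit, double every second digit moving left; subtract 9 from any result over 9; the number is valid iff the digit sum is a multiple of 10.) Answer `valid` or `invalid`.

invalid

From the right, keep odd positions and double even positions (subtract 9 from any doubled value over 9):
  doubled (positions 2,4,...): 0 8 6 0 2 1 3 → sum 20
  kept (positions 1,3,...): 7 1 1 4 7 5 3 → sum 28
Total = 48.
48 mod 10 = 8, so the number is invalid.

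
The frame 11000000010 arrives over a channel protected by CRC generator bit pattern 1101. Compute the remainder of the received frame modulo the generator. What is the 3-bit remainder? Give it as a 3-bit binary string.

011

Modulo-2 division of 11000000010 by 1101:
  pos 0: 1100 XOR 1101 = 0001
  pos 3: 1000 XOR 1101 = 0101
  pos 4: 1010 XOR 1101 = 0111
  pos 5: 1110 XOR 1101 = 0011
  pos 7: 1110 XOR 1101 = 0011
Remainder = 011 (nonzero — an error is detected).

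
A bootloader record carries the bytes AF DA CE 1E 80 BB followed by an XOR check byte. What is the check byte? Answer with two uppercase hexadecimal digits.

9E

XOR the bytes together:
  start with 0xAF
  0xAF ⊕ 0xDA = 0x75
  0x75 ⊕ 0xCE = 0xBB
  0xBB ⊕ 0x1E = 0xA5
  0xA5 ⊕ 0x80 = 0x25
  0x25 ⊕ 0xBB = 0x9E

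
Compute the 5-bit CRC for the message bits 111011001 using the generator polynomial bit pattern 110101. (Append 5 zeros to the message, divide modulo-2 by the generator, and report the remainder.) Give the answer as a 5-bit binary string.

Append 5 zeros: 11101100100000. Divide by 110101 (XOR where the leading bit is 1):
  pos 0: 111011 XOR 110101 = 001110
  pos 2: 111000 XOR 110101 = 001101
  pos 4: 110110 XOR 110101 = 000011
  pos 8: 110000 XOR 110101 = 000101
Remainder (last 5 bits) = 00101. This is the CRC / FCS.

00101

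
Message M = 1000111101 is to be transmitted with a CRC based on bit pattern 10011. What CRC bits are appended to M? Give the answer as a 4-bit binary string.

0110

Append 4 zeros: 10001111010000. Divide by 10011 (XOR where the leading bit is 1):
  pos 0: 10001 XOR 10011 = 00010
  pos 3: 10111 XOR 10011 = 00100
  pos 5: 10001 XOR 10011 = 00010
  pos 8: 10000 XOR 10011 = 00011
Remainder (last 4 bits) = 0110. This is the CRC / FCS.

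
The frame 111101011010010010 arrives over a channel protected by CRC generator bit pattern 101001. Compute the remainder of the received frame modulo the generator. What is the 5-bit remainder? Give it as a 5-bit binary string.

Modulo-2 division of 111101011010010010 by 101001:
  pos 0: 111101 XOR 101001 = 010100
  pos 1: 101000 XOR 101001 = 000001
  pos 6: 111010 XOR 101001 = 010011
  pos 7: 100110 XOR 101001 = 001111
  pos 9: 111110 XOR 101001 = 010111
  pos 10: 101110 XOR 101001 = 000111
Remainder = 11110 (nonzero — an error is detected).

11110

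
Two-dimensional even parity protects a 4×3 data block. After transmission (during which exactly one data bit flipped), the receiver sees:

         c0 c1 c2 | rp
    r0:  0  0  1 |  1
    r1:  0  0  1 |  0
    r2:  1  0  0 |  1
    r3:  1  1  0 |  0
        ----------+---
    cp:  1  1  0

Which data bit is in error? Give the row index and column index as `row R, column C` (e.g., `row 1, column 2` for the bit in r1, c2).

Recompute each row's even parity and compare to rp:
  r0: data parity 1, sent rp 1 → ok
  r1: data parity 1, sent rp 0 → mismatch
  r2: data parity 1, sent rp 1 → ok
  r3: data parity 0, sent rp 0 → ok
Recompute each column's even parity and compare to cp:
  c0: data parity 0, sent cp 1 → mismatch
  c1: data parity 1, sent cp 1 → ok
  c2: data parity 0, sent cp 0 → ok
Exactly one row (r1) and one column (c0) fail → the flipped bit is at their intersection.

row 1, column 0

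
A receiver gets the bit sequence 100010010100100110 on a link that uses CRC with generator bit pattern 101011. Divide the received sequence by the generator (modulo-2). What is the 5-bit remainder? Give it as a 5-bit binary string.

01011

Modulo-2 division of 100010010100100110 by 101011:
  pos 0: 100010 XOR 101011 = 001001
  pos 2: 100101 XOR 101011 = 001110
  pos 4: 111001 XOR 101011 = 010010
  pos 5: 100100 XOR 101011 = 001111
  pos 7: 111101 XOR 101011 = 010110
  pos 8: 101100 XOR 101011 = 000111
  pos 11: 111011 XOR 101011 = 010000
  pos 12: 100000 XOR 101011 = 001011
Remainder = 01011 (nonzero — an error is detected).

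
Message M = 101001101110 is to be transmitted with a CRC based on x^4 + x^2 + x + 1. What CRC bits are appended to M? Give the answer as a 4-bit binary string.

0001

Append 4 zeros: 1010011011100000. Divide by 10111 (XOR where the leading bit is 1):
  pos 0: 10100 XOR 10111 = 00011
  pos 3: 11110 XOR 10111 = 01001
  pos 4: 10011 XOR 10111 = 00100
  pos 6: 10011 XOR 10111 = 00100
  pos 8: 10000 XOR 10111 = 00111
  pos 10: 11100 XOR 10111 = 01011
  pos 11: 10110 XOR 10111 = 00001
Remainder (last 4 bits) = 0001. This is the CRC / FCS.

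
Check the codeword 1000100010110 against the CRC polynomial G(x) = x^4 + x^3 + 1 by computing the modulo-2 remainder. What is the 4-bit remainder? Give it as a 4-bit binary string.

0010

Modulo-2 division of 1000100010110 by 11001:
  pos 0: 10001 XOR 11001 = 01000
  pos 1: 10000 XOR 11001 = 01001
  pos 2: 10010 XOR 11001 = 01011
  pos 3: 10110 XOR 11001 = 01111
  pos 4: 11111 XOR 11001 = 00110
  pos 6: 11001 XOR 11001 = 00000
Remainder = 0010 (nonzero — an error is detected).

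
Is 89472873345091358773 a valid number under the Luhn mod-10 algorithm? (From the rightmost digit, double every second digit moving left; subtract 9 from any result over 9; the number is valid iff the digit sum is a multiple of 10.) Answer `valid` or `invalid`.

invalid

From the right, keep odd positions and double even positions (subtract 9 from any doubled value over 9):
  doubled (positions 2,4,...): 5 7 6 9 1 6 5 4 8 7 → sum 58
  kept (positions 1,3,...): 3 7 5 1 0 4 3 8 7 9 → sum 47
Total = 105.
105 mod 10 = 5, so the number is invalid.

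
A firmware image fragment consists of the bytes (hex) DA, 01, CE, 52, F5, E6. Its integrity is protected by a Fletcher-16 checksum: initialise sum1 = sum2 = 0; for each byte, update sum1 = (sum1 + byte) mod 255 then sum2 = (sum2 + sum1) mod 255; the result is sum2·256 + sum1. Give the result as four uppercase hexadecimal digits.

2BD9

Running sums (mod 255):
  after byte 0 (DA): sum1=218, sum2=218
  after byte 1 (01): sum1=219, sum2=182
  after byte 2 (CE): sum1=170, sum2=97
  after byte 3 (52): sum1=252, sum2=94
  after byte 4 (F5): sum1=242, sum2=81
  after byte 5 (E6): sum1=217, sum2=43
Checksum = sum2·256 + sum1 = 43·256 + 217 = 11225 = 0x2BD9.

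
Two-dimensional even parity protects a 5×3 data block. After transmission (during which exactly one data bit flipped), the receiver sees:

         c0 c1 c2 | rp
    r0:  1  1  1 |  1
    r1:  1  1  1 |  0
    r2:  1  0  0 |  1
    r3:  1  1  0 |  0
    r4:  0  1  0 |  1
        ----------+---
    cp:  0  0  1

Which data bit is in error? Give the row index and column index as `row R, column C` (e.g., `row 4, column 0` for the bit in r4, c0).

Recompute each row's even parity and compare to rp:
  r0: data parity 1, sent rp 1 → ok
  r1: data parity 1, sent rp 0 → mismatch
  r2: data parity 1, sent rp 1 → ok
  r3: data parity 0, sent rp 0 → ok
  r4: data parity 1, sent rp 1 → ok
Recompute each column's even parity and compare to cp:
  c0: data parity 0, sent cp 0 → ok
  c1: data parity 0, sent cp 0 → ok
  c2: data parity 0, sent cp 1 → mismatch
Exactly one row (r1) and one column (c2) fail → the flipped bit is at their intersection.

row 1, column 2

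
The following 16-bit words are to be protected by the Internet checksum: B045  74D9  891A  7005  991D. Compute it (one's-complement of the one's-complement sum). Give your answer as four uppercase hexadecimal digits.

One's-complement addition (fold any carry out of bit 15 back into bit 0):
  0xB045 + 0x74D9 = 0x1251E → wrap carry → 0x251F
  0x251F + 0x891A = 0x0AE39
  0xAE39 + 0x7005 = 0x11E3E → wrap carry → 0x1E3F
  0x1E3F + 0x991D = 0x0B75C
One's-complement sum = 0xB75C.
Checksum = ~0xB75C & 0xFFFF = 0x48A3.

48A3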